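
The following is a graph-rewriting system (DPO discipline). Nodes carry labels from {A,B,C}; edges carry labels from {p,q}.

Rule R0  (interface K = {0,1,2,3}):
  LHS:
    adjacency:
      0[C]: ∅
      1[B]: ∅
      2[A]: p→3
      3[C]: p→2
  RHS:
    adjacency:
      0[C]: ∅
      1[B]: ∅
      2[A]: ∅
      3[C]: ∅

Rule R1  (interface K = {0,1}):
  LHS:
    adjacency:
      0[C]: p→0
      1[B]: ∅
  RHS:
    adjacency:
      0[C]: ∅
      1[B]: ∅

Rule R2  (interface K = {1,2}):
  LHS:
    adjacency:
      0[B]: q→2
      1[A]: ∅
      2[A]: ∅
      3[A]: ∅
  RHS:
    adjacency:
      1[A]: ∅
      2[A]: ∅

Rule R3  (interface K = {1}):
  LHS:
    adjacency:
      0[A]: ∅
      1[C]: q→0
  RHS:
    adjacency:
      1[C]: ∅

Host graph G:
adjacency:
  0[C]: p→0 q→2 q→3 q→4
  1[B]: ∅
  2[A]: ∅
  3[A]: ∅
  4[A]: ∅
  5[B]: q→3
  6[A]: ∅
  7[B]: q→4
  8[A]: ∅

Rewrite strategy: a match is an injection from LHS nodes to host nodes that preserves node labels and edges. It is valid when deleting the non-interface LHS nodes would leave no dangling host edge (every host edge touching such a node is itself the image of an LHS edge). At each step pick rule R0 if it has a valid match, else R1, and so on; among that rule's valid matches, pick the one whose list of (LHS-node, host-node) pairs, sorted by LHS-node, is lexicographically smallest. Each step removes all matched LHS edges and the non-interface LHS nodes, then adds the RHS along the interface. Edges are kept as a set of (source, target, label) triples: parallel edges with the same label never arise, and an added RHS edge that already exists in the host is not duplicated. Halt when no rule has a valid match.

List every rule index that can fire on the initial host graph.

R0: no valid match — LHS pattern not found
R1: 3 valid matches — {0↦0, 1↦1}, {0↦0, 1↦5}, {0↦0, 1↦7}
R2: 12 valid matches — {0↦5, 1↦2, 2↦3, 3↦6}, {0↦5, 1↦2, 2↦3, 3↦8}, {0↦5, 1↦4, 2↦3, 3↦6} (+9 more)
R3: 1 valid match — {0↦2, 1↦0}

Answer: [R1,R2,R3]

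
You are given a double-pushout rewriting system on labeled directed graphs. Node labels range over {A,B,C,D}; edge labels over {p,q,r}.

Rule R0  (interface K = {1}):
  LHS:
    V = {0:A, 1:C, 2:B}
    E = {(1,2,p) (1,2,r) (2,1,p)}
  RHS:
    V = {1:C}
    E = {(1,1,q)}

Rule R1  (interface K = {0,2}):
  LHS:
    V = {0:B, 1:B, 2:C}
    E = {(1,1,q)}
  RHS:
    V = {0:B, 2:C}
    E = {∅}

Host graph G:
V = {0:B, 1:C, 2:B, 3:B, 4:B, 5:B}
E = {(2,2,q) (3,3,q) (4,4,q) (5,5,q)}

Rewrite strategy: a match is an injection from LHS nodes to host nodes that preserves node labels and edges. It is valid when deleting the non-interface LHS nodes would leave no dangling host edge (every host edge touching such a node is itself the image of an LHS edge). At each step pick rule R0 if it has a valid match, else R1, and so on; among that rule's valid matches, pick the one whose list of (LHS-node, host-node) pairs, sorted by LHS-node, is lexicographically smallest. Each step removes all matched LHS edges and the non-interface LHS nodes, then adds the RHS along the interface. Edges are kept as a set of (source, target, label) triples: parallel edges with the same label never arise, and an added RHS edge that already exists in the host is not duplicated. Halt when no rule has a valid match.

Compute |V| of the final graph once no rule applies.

Answer: 2

Derivation:
initial: |V|=6 |E|=4  E = 2-q->2 3-q->3 4-q->4 5-q->5
step 1: apply R1 at {0↦0, 1↦2, 2↦1}  → |V|=5 |E|=3  E = 3-q->3 4-q->4 5-q->5
step 2: apply R1 at {0↦0, 1↦3, 2↦1}  → |V|=4 |E|=2  E = 4-q->4 5-q->5
step 3: apply R1 at {0↦0, 1↦4, 2↦1}  → |V|=3 |E|=1  E = 5-q->5
step 4: apply R1 at {0↦0, 1↦5, 2↦1}  → |V|=2 |E|=0  E = ∅
final graph: no rule applies after step 4
NF nodes: {0:B, 1:C}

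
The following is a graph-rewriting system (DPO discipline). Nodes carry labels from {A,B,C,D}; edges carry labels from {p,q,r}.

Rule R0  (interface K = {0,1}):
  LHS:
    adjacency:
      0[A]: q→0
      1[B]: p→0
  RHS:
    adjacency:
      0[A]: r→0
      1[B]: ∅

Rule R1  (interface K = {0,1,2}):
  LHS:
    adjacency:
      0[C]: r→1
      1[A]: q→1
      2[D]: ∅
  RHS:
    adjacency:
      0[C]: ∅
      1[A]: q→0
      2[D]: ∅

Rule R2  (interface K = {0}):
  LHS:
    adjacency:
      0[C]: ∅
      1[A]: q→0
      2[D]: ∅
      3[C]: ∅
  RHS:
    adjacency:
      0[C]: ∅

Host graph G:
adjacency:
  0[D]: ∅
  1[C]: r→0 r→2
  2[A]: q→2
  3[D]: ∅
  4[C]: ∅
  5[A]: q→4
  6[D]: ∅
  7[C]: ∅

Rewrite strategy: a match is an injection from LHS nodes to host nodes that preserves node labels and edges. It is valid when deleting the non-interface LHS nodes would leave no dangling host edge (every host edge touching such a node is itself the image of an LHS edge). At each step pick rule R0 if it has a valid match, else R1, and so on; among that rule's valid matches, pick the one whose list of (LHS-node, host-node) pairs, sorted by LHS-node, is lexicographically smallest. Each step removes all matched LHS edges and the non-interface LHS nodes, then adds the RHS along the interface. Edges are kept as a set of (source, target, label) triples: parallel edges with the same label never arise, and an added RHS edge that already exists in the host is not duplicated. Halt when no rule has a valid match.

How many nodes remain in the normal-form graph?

[0] host  ⇒  8 nodes, 4 edges  {1-r->0 1-r->2 2-q->2 5-q->4}
[1] R1 @ {0↦1, 1↦2, 2↦0}  ⇒  8 nodes, 3 edges  {1-r->0 2-q->1 5-q->4}
[2] R2 @ {0↦1, 1↦2, 2↦3, 3↦7}  ⇒  5 nodes, 2 edges  {1-r->0 5-q->4}
normal form: no rule applies after step 2
NF nodes: {0:D, 1:C, 4:C, 5:A, 6:D}

Answer: 5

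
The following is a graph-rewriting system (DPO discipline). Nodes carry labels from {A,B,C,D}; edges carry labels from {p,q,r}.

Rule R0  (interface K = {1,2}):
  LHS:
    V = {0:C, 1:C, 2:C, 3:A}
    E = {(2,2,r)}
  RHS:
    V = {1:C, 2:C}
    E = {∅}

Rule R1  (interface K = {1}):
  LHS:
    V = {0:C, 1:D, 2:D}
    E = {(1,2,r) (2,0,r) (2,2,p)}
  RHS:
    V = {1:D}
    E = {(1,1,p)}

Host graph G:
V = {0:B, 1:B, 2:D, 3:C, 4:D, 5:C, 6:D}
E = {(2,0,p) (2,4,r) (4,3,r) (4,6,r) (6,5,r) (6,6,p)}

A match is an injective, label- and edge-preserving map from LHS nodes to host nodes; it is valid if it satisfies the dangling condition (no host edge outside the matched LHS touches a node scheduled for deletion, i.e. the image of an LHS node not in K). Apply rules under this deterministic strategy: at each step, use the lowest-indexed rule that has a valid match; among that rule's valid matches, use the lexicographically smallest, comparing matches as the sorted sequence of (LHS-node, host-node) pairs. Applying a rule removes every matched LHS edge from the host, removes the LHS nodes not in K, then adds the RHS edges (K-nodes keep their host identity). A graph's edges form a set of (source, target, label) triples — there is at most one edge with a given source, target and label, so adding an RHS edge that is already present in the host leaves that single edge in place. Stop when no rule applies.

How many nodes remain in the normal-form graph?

[0] host  ⇒  7 nodes, 6 edges  {2-p->0 2-r->4 4-r->3 4-r->6 6-r->5 6-p->6}
[1] R1 @ {0↦5, 1↦4, 2↦6}  ⇒  5 nodes, 4 edges  {2-p->0 2-r->4 4-r->3 4-p->4}
[2] R1 @ {0↦3, 1↦2, 2↦4}  ⇒  3 nodes, 2 edges  {2-p->0 2-p->2}
normal form: no rule applies after step 2
NF nodes: {0:B, 1:B, 2:D}

Answer: 3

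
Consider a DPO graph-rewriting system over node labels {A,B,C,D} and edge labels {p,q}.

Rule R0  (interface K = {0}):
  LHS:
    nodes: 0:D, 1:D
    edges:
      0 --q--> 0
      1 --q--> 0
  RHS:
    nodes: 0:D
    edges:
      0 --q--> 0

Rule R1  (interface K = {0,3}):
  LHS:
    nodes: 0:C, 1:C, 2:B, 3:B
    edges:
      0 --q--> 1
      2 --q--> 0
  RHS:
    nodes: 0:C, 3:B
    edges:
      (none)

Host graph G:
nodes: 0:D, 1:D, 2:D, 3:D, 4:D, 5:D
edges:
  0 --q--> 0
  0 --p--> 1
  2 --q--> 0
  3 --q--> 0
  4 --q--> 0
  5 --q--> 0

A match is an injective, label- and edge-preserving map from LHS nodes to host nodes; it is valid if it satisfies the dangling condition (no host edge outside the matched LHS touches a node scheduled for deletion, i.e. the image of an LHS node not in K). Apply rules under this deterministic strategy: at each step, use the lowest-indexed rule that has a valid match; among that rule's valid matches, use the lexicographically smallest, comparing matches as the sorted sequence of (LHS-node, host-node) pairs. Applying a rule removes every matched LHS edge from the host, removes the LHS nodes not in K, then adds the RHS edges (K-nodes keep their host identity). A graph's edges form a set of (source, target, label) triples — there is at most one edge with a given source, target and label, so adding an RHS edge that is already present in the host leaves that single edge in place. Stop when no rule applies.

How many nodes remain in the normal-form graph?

Answer: 2

Derivation:
start.  V:6 E:6  edges: 0-q->0 0-p->1 2-q->0 3-q->0 4-q->0 5-q->0
1. fire R0 via {0↦0, 1↦2}  →  V:5 E:5  edges: 0-q->0 0-p->1 3-q->0 4-q->0 5-q->0
2. fire R0 via {0↦0, 1↦3}  →  V:4 E:4  edges: 0-q->0 0-p->1 4-q->0 5-q->0
3. fire R0 via {0↦0, 1↦4}  →  V:3 E:3  edges: 0-q->0 0-p->1 5-q->0
4. fire R0 via {0↦0, 1↦5}  →  V:2 E:2  edges: 0-q->0 0-p->1
final graph: no rule applies after step 4
NF nodes: {0:D, 1:D}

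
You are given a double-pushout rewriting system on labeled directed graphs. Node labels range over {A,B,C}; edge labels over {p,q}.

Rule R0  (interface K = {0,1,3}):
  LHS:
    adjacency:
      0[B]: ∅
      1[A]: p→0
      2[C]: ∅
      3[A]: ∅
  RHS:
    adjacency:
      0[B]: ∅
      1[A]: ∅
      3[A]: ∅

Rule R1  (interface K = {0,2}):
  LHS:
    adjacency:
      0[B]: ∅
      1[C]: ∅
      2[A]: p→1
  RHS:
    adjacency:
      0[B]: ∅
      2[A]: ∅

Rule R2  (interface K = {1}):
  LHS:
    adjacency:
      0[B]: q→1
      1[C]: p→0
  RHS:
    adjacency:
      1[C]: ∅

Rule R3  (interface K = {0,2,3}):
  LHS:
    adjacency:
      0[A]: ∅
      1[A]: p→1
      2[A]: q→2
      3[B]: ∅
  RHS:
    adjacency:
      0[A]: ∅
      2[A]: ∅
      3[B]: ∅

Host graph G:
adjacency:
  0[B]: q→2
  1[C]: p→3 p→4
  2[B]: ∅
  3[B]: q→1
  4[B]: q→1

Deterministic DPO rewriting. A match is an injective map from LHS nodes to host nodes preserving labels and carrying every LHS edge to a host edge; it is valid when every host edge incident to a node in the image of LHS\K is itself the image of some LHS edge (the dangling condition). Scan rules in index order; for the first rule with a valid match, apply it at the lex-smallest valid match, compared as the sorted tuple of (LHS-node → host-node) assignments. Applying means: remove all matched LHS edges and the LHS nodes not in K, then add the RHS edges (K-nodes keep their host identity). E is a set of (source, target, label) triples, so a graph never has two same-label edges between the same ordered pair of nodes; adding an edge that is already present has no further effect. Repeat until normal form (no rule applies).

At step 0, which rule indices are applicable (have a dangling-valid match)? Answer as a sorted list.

R0: no valid match — LHS pattern not found
R1: no valid match — LHS pattern not found
R2: 2 valid matches — {0↦3, 1↦1}, {0↦4, 1↦1}
R3: no valid match — LHS pattern not found

Answer: [R2]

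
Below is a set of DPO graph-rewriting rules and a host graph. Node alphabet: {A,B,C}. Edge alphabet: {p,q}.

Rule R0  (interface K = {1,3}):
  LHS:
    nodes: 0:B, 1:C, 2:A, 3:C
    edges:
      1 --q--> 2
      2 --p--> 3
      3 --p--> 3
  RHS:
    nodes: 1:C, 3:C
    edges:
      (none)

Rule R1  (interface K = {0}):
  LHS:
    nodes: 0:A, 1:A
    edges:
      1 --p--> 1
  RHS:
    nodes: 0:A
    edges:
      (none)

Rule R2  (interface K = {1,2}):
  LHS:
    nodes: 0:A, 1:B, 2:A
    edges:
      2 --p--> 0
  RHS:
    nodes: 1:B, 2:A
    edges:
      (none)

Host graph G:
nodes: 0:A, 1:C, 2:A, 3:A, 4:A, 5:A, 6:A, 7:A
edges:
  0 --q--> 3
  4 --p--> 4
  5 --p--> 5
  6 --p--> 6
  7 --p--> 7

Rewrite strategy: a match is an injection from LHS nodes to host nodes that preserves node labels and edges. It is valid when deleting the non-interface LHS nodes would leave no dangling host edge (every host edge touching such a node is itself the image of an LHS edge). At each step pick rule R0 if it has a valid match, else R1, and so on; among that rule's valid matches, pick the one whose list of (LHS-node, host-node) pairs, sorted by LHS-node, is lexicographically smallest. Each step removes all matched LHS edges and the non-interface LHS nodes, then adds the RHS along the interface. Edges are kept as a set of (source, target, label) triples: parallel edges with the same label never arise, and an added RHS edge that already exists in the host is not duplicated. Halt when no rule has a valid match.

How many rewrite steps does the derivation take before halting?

initial: |V|=8 |E|=5  E = 0-q->3 4-p->4 5-p->5 6-p->6 7-p->7
step 1: apply R1 at {0↦0, 1↦4}  → |V|=7 |E|=4  E = 0-q->3 5-p->5 6-p->6 7-p->7
step 2: apply R1 at {0↦0, 1↦5}  → |V|=6 |E|=3  E = 0-q->3 6-p->6 7-p->7
step 3: apply R1 at {0↦0, 1↦6}  → |V|=5 |E|=2  E = 0-q->3 7-p->7
step 4: apply R1 at {0↦0, 1↦7}  → |V|=4 |E|=1  E = 0-q->3
halt: no rule applies after step 4

Answer: 4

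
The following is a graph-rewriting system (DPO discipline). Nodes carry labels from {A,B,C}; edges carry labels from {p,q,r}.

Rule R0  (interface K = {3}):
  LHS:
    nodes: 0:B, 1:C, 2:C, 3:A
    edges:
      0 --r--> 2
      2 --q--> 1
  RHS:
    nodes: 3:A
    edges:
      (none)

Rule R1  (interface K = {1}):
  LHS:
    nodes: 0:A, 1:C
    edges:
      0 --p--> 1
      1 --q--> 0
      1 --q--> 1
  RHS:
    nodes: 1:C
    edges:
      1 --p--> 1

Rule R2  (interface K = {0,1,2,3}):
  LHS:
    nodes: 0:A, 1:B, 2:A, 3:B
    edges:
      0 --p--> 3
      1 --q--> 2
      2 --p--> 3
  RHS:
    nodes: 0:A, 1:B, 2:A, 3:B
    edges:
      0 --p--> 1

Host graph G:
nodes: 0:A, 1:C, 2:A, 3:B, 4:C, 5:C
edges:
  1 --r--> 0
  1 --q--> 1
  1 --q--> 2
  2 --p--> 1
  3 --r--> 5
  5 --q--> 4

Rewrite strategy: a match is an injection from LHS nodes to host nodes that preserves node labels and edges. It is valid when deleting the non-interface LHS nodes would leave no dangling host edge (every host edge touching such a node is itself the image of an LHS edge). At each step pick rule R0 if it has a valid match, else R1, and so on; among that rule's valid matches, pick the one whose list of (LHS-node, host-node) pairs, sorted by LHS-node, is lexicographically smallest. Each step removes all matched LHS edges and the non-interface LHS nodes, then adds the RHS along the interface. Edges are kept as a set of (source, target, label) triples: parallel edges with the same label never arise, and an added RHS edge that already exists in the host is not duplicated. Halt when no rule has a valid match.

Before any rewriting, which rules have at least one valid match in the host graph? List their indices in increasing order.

Answer: [R0,R1]

Rewrite trace:
R0: 2 valid matches — {0↦3, 1↦4, 2↦5, 3↦0}, {0↦3, 1↦4, 2↦5, 3↦2}
R1: 1 valid match — {0↦2, 1↦1}
R2: no valid match — LHS pattern not found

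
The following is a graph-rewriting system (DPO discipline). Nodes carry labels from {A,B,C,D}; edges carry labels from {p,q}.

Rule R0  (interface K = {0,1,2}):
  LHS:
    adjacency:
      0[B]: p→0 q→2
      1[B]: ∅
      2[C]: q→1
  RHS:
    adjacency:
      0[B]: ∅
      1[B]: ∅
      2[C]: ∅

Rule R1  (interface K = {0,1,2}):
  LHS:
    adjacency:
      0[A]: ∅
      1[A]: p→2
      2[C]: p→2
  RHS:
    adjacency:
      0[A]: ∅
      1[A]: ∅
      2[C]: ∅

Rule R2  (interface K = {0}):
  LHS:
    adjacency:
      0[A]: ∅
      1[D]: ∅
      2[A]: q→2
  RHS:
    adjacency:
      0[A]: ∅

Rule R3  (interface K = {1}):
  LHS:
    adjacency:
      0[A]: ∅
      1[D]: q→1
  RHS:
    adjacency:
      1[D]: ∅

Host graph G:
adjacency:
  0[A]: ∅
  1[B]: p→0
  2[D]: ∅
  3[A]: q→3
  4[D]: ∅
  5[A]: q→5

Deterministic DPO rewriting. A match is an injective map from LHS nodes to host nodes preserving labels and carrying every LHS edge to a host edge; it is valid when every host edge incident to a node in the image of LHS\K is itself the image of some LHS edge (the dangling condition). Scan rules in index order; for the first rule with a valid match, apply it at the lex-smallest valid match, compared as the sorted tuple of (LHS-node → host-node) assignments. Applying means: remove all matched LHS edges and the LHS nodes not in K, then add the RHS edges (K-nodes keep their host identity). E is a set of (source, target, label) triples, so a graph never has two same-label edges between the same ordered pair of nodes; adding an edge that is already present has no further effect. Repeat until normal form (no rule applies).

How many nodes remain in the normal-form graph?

[0] host  ⇒  6 nodes, 3 edges  {1-p->0 3-q->3 5-q->5}
[1] R2 @ {0↦0, 1↦2, 2↦3}  ⇒  4 nodes, 2 edges  {1-p->0 5-q->5}
[2] R2 @ {0↦0, 1↦4, 2↦5}  ⇒  2 nodes, 1 edges  {1-p->0}
halt: no rule applies after step 2
NF nodes: {0:A, 1:B}

Answer: 2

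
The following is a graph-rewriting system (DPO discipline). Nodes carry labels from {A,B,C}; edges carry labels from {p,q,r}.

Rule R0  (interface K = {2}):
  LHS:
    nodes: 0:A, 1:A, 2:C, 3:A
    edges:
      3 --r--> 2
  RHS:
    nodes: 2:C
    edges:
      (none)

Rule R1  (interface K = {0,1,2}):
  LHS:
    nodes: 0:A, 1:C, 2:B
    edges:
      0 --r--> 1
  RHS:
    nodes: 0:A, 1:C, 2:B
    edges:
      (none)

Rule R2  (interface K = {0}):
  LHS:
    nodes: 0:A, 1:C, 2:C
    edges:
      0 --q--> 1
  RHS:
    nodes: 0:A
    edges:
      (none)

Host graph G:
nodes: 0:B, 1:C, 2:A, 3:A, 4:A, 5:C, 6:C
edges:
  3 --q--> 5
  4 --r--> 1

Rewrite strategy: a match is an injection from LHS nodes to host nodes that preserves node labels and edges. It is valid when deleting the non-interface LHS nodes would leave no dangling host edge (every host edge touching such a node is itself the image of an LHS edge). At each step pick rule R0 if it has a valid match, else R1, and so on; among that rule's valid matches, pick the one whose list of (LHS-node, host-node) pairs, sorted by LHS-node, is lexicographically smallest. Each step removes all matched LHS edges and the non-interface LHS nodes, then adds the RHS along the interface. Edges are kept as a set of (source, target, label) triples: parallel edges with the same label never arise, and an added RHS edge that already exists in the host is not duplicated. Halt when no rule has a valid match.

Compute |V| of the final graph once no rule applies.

[0] host  ⇒  7 nodes, 2 edges  {3-q->5 4-r->1}
[1] R1 @ {0↦4, 1↦1, 2↦0}  ⇒  7 nodes, 1 edges  {3-q->5}
[2] R2 @ {0↦3, 1↦5, 2↦1}  ⇒  5 nodes, 0 edges  {∅}
final graph: no rule applies after step 2
NF nodes: {0:B, 2:A, 3:A, 4:A, 6:C}

Answer: 5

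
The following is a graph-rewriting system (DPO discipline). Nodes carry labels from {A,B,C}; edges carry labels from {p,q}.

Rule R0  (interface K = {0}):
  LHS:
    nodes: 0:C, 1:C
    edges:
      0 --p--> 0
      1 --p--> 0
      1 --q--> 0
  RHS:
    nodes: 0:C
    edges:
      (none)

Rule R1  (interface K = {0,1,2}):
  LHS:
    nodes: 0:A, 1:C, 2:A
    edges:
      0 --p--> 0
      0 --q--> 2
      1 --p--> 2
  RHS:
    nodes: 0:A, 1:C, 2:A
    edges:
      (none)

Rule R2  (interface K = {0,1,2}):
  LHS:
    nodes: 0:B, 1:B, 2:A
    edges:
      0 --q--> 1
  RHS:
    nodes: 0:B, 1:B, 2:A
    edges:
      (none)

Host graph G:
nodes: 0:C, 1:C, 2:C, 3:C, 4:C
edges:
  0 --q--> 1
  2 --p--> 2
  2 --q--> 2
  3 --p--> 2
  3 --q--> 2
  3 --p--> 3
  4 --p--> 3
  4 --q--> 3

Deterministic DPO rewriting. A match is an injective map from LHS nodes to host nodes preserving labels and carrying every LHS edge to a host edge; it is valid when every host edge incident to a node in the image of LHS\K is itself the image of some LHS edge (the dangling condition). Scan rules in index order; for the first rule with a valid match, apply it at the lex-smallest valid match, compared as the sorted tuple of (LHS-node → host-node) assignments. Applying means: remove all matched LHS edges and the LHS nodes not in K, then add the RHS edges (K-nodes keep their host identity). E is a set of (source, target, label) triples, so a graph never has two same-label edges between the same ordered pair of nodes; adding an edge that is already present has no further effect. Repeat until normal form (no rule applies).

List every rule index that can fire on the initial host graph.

Answer: [R0]

Derivation:
R0: 1 valid match — {0↦3, 1↦4}
R1: no valid match — LHS pattern not found
R2: no valid match — LHS pattern not found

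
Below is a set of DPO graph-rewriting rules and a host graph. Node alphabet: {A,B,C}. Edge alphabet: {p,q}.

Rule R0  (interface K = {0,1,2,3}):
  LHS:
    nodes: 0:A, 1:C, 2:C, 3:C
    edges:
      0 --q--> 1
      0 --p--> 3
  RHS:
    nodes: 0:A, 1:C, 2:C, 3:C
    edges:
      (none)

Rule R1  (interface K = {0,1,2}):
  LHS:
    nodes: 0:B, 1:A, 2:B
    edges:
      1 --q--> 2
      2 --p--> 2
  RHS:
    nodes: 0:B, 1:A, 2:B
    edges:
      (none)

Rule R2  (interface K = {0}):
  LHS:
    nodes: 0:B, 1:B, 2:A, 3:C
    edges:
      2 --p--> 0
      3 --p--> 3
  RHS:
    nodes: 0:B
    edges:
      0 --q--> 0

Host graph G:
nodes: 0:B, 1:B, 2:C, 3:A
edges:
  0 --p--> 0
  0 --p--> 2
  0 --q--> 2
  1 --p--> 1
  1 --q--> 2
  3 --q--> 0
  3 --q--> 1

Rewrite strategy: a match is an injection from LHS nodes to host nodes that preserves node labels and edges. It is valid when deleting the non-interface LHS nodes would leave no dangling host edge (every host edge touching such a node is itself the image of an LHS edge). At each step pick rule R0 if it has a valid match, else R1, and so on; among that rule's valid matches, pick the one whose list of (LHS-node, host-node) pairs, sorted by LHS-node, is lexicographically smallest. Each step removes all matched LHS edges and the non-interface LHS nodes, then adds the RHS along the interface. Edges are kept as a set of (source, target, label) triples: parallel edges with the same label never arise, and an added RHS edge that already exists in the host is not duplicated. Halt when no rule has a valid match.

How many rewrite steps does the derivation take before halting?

initial: |V|=4 |E|=7  E = 0-p->0 0-p->2 0-q->2 1-p->1 1-q->2 3-q->0 3-q->1
step 1: apply R1 at {0↦0, 1↦3, 2↦1}  → |V|=4 |E|=5  E = 0-p->0 0-p->2 0-q->2 1-q->2 3-q->0
step 2: apply R1 at {0↦1, 1↦3, 2↦0}  → |V|=4 |E|=3  E = 0-p->2 0-q->2 1-q->2
final graph: no rule applies after step 2

Answer: 2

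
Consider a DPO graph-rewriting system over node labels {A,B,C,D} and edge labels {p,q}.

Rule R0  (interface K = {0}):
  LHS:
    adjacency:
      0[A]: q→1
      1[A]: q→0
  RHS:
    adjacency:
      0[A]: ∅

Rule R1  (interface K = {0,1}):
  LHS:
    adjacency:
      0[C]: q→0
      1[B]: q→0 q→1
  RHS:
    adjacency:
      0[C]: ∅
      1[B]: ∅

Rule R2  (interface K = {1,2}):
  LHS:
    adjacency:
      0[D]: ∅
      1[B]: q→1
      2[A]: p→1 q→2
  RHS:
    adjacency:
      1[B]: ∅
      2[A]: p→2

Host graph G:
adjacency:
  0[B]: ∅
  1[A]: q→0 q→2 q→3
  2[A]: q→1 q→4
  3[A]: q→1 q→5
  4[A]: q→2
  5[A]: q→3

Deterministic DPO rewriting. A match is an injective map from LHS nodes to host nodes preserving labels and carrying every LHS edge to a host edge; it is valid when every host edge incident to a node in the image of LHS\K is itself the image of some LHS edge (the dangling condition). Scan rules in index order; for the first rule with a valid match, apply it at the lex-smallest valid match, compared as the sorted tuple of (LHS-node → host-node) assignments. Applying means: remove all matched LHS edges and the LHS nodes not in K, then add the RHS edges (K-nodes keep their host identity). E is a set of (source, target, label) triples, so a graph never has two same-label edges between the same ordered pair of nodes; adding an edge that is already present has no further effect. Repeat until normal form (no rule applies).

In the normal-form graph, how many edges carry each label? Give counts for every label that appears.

Answer: q:1

Steps:
[0] host  ⇒  6 nodes, 9 edges  {1-q->0 1-q->2 1-q->3 2-q->1 2-q->4 3-q->1 3-q->5 4-q->2 5-q->3}
[1] R0 @ {0↦2, 1↦4}  ⇒  5 nodes, 7 edges  {1-q->0 1-q->2 1-q->3 2-q->1 3-q->1 3-q->5 5-q->3}
[2] R0 @ {0↦1, 1↦2}  ⇒  4 nodes, 5 edges  {1-q->0 1-q->3 3-q->1 3-q->5 5-q->3}
[3] R0 @ {0↦3, 1↦5}  ⇒  3 nodes, 3 edges  {1-q->0 1-q->3 3-q->1}
[4] R0 @ {0↦1, 1↦3}  ⇒  2 nodes, 1 edges  {1-q->0}
normal form: no rule applies after step 4
NF edges: [(1, 0, 'q')]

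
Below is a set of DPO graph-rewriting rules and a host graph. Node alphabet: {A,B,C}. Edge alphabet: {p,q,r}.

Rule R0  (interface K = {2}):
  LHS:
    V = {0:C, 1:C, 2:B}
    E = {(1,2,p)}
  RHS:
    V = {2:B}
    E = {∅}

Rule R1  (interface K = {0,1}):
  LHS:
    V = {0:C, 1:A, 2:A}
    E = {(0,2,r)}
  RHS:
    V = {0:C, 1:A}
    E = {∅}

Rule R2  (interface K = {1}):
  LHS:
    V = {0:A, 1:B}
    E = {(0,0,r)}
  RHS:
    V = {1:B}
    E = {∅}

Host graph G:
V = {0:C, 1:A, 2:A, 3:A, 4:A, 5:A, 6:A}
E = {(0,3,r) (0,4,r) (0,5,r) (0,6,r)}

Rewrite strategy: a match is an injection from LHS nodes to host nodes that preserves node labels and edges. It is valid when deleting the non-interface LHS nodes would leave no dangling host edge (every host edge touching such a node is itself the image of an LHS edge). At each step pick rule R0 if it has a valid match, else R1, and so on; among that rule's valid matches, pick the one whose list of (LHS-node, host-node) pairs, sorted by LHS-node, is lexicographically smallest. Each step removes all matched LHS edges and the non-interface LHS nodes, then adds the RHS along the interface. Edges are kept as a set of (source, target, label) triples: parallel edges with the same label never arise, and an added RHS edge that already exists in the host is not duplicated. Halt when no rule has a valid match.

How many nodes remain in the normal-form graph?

[0] host  ⇒  7 nodes, 4 edges  {0-r->3 0-r->4 0-r->5 0-r->6}
[1] R1 @ {0↦0, 1↦1, 2↦3}  ⇒  6 nodes, 3 edges  {0-r->4 0-r->5 0-r->6}
[2] R1 @ {0↦0, 1↦1, 2↦4}  ⇒  5 nodes, 2 edges  {0-r->5 0-r->6}
[3] R1 @ {0↦0, 1↦1, 2↦5}  ⇒  4 nodes, 1 edges  {0-r->6}
[4] R1 @ {0↦0, 1↦1, 2↦6}  ⇒  3 nodes, 0 edges  {∅}
normal form: no rule applies after step 4
NF nodes: {0:C, 1:A, 2:A}

Answer: 3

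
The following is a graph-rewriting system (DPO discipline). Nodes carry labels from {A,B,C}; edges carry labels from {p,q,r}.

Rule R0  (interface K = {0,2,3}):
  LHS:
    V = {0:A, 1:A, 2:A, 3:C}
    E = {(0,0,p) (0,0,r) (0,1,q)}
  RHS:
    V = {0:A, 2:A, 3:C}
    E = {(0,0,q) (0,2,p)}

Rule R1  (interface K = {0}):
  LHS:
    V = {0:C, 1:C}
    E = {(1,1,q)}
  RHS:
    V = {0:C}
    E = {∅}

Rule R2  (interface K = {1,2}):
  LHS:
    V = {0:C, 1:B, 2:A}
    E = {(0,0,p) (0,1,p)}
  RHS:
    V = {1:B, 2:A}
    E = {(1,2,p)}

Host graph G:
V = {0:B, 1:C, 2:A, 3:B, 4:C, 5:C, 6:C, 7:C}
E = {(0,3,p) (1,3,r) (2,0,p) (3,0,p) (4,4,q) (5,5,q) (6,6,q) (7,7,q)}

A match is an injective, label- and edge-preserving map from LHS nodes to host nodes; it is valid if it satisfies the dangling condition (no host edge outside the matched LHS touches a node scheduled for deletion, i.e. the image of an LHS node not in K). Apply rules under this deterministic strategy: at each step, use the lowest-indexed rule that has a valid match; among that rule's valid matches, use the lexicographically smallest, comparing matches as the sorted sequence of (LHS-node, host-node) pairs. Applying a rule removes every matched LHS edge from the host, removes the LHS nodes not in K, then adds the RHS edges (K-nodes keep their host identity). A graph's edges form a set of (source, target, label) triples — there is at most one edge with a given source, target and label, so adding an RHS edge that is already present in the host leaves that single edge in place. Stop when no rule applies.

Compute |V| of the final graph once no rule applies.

[0] host  ⇒  8 nodes, 8 edges  {0-p->3 1-r->3 2-p->0 3-p->0 4-q->4 5-q->5 6-q->6 7-q->7}
[1] R1 @ {0↦1, 1↦4}  ⇒  7 nodes, 7 edges  {0-p->3 1-r->3 2-p->0 3-p->0 5-q->5 6-q->6 7-q->7}
[2] R1 @ {0↦1, 1↦5}  ⇒  6 nodes, 6 edges  {0-p->3 1-r->3 2-p->0 3-p->0 6-q->6 7-q->7}
[3] R1 @ {0↦1, 1↦6}  ⇒  5 nodes, 5 edges  {0-p->3 1-r->3 2-p->0 3-p->0 7-q->7}
[4] R1 @ {0↦1, 1↦7}  ⇒  4 nodes, 4 edges  {0-p->3 1-r->3 2-p->0 3-p->0}
halt: no rule applies after step 4
NF nodes: {0:B, 1:C, 2:A, 3:B}

Answer: 4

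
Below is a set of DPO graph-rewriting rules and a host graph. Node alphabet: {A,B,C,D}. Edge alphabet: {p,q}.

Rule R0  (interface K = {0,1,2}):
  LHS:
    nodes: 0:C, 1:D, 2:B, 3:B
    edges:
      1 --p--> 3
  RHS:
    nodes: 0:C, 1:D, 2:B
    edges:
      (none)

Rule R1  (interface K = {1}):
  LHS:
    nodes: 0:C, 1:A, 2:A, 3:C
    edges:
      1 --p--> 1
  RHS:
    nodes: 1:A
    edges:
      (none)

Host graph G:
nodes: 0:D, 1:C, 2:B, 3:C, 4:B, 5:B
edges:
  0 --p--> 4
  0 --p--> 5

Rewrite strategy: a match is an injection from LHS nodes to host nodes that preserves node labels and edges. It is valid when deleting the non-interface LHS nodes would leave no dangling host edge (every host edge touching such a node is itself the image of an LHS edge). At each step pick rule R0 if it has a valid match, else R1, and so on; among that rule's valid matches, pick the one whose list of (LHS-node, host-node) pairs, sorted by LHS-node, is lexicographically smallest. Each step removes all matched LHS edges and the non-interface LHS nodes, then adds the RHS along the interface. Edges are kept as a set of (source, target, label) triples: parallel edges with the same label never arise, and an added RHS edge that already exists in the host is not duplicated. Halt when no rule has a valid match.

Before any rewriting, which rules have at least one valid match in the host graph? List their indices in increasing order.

Answer: [R0]

Derivation:
R0: 8 valid matches — {0↦1, 1↦0, 2↦2, 3↦4}, {0↦1, 1↦0, 2↦2, 3↦5}, {0↦1, 1↦0, 2↦4, 3↦5} (+5 more)
R1: no valid match — LHS pattern not found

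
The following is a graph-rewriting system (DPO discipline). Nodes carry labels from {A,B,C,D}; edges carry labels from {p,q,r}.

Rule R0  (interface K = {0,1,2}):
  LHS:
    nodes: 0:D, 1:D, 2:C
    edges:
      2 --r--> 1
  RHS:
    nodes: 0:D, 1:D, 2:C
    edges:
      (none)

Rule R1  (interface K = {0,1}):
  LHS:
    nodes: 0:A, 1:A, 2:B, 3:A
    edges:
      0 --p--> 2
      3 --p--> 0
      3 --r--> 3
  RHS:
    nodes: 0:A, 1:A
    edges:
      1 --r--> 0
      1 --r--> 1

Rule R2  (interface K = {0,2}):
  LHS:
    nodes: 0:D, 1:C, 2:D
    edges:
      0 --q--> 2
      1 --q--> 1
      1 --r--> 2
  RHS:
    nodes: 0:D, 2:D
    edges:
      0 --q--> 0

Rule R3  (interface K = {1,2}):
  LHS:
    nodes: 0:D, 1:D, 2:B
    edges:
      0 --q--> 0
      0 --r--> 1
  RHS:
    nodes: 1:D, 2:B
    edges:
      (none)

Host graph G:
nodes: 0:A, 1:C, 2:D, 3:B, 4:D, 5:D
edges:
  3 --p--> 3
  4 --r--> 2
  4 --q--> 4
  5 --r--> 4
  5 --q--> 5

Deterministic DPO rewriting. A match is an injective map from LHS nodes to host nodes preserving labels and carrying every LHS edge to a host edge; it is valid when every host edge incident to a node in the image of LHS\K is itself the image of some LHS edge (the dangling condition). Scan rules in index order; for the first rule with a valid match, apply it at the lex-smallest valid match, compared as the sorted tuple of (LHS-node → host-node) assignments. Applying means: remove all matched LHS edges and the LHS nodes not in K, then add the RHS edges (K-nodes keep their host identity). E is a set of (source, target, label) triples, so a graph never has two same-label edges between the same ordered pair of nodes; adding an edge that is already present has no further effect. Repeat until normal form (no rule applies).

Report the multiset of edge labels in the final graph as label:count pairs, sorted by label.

[0] host  ⇒  6 nodes, 5 edges  {3-p->3 4-r->2 4-q->4 5-r->4 5-q->5}
[1] R3 @ {0↦5, 1↦4, 2↦3}  ⇒  5 nodes, 3 edges  {3-p->3 4-r->2 4-q->4}
[2] R3 @ {0↦4, 1↦2, 2↦3}  ⇒  4 nodes, 1 edges  {3-p->3}
normal form: no rule applies after step 2
NF edges: [(3, 3, 'p')]

Answer: p:1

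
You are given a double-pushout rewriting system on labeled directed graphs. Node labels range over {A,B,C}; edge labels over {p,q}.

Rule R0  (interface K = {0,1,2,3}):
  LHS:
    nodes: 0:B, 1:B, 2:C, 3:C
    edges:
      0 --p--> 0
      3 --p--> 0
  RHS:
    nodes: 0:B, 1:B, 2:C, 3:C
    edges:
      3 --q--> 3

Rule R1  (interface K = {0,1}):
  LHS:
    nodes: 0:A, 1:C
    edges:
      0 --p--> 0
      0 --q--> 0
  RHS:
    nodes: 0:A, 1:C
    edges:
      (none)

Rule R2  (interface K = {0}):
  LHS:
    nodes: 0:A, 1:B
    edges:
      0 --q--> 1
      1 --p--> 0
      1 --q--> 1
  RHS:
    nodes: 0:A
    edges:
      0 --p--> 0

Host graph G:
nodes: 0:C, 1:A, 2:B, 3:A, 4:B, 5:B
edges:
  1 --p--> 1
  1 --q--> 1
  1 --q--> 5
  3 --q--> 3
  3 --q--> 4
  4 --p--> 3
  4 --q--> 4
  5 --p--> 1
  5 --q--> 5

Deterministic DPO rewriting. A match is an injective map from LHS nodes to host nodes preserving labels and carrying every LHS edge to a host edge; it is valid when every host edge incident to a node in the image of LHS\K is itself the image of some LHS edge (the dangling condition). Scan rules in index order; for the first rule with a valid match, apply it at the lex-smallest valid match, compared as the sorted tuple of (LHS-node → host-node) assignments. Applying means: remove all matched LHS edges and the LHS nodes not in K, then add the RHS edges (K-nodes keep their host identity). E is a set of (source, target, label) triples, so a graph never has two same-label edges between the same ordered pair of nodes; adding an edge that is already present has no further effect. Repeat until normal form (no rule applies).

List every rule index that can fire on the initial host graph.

R0: no valid match — LHS pattern not found
R1: 1 valid match — {0↦1, 1↦0}
R2: 2 valid matches — {0↦1, 1↦5}, {0↦3, 1↦4}

Answer: [R1,R2]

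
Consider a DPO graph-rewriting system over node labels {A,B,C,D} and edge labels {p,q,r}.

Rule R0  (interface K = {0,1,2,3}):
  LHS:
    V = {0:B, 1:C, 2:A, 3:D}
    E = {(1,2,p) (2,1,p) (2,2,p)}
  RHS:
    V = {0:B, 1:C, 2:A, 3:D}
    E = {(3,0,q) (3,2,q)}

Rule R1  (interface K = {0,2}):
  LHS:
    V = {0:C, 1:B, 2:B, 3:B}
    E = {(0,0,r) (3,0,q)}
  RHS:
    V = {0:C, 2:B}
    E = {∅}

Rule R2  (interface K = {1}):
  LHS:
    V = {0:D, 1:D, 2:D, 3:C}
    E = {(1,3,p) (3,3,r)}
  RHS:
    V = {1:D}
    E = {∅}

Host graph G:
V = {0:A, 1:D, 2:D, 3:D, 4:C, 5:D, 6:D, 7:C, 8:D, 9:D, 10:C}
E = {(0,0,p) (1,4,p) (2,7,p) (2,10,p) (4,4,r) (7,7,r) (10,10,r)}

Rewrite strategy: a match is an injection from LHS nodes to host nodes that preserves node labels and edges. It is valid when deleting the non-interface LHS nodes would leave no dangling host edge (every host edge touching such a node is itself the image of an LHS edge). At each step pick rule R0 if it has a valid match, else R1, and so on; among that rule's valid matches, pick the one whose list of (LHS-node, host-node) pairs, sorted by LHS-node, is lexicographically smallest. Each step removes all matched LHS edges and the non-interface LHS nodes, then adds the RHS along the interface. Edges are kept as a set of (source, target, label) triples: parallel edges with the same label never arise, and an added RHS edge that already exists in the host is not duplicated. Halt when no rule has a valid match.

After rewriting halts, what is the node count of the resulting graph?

[0] host  ⇒  11 nodes, 7 edges  {0-p->0 1-p->4 2-p->7 2-p->10 4-r->4 7-r->7 10-r->10}
[1] R2 @ {0↦3, 1↦1, 2↦5, 3↦4}  ⇒  8 nodes, 5 edges  {0-p->0 2-p->7 2-p->10 7-r->7 10-r->10}
[2] R2 @ {0↦1, 1↦2, 2↦6, 3↦7}  ⇒  5 nodes, 3 edges  {0-p->0 2-p->10 10-r->10}
[3] R2 @ {0↦8, 1↦2, 2↦9, 3↦10}  ⇒  2 nodes, 1 edges  {0-p->0}
halt: no rule applies after step 3
NF nodes: {0:A, 2:D}

Answer: 2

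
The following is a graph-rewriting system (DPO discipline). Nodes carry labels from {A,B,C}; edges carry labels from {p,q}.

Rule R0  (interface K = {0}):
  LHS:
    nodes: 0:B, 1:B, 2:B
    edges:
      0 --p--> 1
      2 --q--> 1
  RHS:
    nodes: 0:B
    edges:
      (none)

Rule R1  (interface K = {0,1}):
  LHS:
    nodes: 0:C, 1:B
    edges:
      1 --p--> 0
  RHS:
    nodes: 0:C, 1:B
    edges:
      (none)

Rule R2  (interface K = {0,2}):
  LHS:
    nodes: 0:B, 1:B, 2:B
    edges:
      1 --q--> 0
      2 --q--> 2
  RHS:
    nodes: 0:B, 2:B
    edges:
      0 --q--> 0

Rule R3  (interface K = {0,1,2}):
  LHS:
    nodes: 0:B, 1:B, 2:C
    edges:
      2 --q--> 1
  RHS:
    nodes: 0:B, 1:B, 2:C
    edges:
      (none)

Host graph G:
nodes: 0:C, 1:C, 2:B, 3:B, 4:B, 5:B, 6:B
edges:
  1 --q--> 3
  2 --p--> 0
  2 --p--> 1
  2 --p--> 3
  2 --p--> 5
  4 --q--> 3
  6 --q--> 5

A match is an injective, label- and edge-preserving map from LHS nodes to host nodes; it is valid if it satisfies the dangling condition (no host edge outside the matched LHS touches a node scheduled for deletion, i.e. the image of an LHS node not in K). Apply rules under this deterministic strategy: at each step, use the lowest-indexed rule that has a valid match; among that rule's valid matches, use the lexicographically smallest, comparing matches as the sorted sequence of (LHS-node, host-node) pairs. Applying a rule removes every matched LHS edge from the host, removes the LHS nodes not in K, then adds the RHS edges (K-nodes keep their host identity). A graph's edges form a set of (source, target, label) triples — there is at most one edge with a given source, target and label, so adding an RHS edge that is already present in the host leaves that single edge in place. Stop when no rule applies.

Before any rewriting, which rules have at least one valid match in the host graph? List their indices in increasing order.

R0: 1 valid match — {0↦2, 1↦5, 2↦6}
R1: 2 valid matches — {0↦0, 1↦2}, {0↦1, 1↦2}
R2: no valid match — LHS pattern not found
R3: 4 valid matches — {0↦2, 1↦3, 2↦1}, {0↦4, 1↦3, 2↦1}, {0↦5, 1↦3, 2↦1} (+1 more)

Answer: [R0,R1,R3]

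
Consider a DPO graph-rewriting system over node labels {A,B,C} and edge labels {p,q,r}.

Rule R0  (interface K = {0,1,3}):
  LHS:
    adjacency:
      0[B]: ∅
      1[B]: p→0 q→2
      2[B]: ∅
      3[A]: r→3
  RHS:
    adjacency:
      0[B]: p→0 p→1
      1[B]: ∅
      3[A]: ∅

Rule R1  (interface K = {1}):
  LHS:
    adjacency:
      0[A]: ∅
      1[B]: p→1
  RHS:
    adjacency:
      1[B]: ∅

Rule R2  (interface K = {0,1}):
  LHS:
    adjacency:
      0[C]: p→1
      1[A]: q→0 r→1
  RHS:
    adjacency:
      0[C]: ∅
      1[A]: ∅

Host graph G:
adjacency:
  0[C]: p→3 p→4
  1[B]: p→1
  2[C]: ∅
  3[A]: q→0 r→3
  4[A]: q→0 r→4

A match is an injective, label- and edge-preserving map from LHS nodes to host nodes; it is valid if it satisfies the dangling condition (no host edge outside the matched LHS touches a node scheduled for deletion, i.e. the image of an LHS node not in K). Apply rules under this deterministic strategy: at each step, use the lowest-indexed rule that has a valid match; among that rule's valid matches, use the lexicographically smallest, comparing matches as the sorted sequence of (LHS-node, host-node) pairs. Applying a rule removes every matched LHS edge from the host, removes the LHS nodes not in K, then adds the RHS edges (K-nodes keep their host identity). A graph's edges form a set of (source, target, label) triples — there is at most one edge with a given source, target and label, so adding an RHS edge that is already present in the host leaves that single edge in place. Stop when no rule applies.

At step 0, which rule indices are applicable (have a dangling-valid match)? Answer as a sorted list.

Answer: [R2]

Rewrite trace:
R0: no valid match — LHS pattern not found
R1: no valid match — 2 raw matches, all fail dangling condition
R2: 2 valid matches — {0↦0, 1↦3}, {0↦0, 1↦4}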